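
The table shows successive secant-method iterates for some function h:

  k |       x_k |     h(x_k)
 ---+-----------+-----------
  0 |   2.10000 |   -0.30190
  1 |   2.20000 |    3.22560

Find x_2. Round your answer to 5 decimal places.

x_2 = 2.20000 − 3.22560·(2.20000 − 2.10000) / (3.22560 − (-0.30190))
   = 2.20000 − (0.3225600)/(3.5275000) = 2.1085585

2.10856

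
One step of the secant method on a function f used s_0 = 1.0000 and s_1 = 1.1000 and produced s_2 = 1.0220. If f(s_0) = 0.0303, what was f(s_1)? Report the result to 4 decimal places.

-0.1074

The secant line through (1.0000, 0.0303) and (1.1000, f(s_1)) crosses zero at s_2 = 1.0220.
So (1.0000, 0.0303), (1.1000, f(s_1)), (1.0220, 0) are collinear:
f(s_1) = 0.0303 · (1.1000 − 1.0220) / (1.0000 − 1.0220) = 0.0303 · (0.078000)/(-0.022000) = -0.107427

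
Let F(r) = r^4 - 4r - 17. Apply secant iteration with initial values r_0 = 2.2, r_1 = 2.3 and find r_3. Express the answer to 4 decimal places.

2.2588

F(2.2) = -2.374400, F(2.3) = 1.784100
r_2 = 2.300000 − 1.784100·(2.300000 − 2.200000) / (1.784100 − (-2.374400)) = 2.300000 − (0.178410)/(4.158500) = 2.257098
F(2.257098) = -0.074570
r_3 = 2.257098 − (-0.074570)·(2.257098 − 2.300000) / (-0.074570 − 1.784100) = 2.257098 − (0.003199)/(-1.858670) = 2.258819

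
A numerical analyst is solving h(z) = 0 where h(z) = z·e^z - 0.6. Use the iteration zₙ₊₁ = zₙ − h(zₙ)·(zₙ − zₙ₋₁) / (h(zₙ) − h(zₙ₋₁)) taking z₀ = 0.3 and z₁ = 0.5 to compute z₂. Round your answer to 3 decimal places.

0.393

h(0.3) = -0.19504, h(0.5) = 0.22436
z₂ = 0.50000 − 0.22436·(0.50000 − 0.30000) / (0.22436 − (-0.19504)) = 0.50000 − (0.04487)/(0.41940) = 0.39301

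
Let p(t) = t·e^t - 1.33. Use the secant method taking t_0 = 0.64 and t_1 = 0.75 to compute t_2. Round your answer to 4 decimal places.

0.6742

p(0.64) = -0.116252, p(0.75) = 0.257750
t_2 = 0.750000 − 0.257750·(0.750000 − 0.640000) / (0.257750 − (-0.116252)) = 0.750000 − (0.028353)/(0.374002) = 0.674192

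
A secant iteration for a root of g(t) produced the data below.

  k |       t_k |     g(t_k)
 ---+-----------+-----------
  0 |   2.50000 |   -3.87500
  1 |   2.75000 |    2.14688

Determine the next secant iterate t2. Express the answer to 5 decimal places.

t2 = 2.75000 − 2.14688·(2.75000 − 2.50000) / (2.14688 − (-3.87500))
   = 2.75000 − (0.5367200)/(6.0218800) = 2.6608717

2.66087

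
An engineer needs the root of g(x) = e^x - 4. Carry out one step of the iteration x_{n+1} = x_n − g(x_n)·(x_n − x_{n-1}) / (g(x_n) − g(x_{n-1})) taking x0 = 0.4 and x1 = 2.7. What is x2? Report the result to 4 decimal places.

0.8309

g(0.4) = -2.508175, g(2.7) = 10.879732
x2 = 2.700000 − 10.879732·(2.700000 − 0.400000) / (10.879732 − (-2.508175)) = 2.700000 − (25.023383)/(13.387907) = 0.830897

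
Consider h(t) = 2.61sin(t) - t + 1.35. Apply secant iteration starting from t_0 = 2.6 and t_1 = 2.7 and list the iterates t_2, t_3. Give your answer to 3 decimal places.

2.629, 2.629

h(2.6) = 0.09546, h(2.7) = -0.23454
t_2 = 2.70000 − (-0.23454)·(2.70000 − 2.60000) / (-0.23454 − 0.09546) = 2.70000 − (-0.02345)/(-0.33000) = 2.62893
h(2.62893) = 0.00128
t_3 = 2.62893 − 0.00128·(2.62893 − 2.70000) / (0.00128 − (-0.23454)) = 2.62893 − (-0.00009)/(0.23582) = 2.62931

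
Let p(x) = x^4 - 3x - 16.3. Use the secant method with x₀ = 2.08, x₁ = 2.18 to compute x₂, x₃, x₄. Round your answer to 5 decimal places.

p(2.08) = -3.8222630, p(2.18) = -0.2546942
x₂ = 2.1800000 − (-0.2546942)·(2.1800000 − 2.0800000) / (-0.2546942 − (-3.8222630)) = 2.1800000 − (-0.0254694)/(3.5675688) = 2.1871392
p(2.1871392) = 0.0211980
x₃ = 2.1871392 − 0.0211980·(2.1871392 − 2.1800000) / (0.0211980 − (-0.2546942)) = 2.1871392 − (0.0001513)/(0.2758922) = 2.1865906
p(2.1865906) = -0.0001035
x₄ = 2.1865906 − (-0.0001035)·(2.1865906 − 2.1871392) / (-0.0001035 − 0.0211980) = 2.1865906 − (0.0000001)/(-0.0213015) = 2.1865933

2.18714, 2.18659, 2.18659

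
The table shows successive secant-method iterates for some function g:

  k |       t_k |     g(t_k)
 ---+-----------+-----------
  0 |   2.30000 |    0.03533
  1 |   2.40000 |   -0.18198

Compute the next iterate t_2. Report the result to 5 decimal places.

2.31626

t_2 = 2.40000 − (-0.18198)·(2.40000 − 2.30000) / (-0.18198 − 0.03533)
   = 2.40000 − (-0.0181980)/(-0.2173100) = 2.3162579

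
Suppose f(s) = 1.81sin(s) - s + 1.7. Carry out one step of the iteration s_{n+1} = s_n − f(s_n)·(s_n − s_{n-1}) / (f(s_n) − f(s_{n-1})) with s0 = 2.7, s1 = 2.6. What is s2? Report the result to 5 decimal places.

f(2.7) = -0.2264424, f(2.6) = 0.0330575
s2 = 2.6000000 − 0.0330575·(2.6000000 − 2.7000000) / (0.0330575 − (-0.2264424)) = 2.6000000 − (-0.0033057)/(0.2594999) = 2.6127389

2.61274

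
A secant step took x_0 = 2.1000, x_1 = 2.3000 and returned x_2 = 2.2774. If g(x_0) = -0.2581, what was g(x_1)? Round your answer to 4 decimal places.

The secant line through (2.1000, -0.2581) and (2.3000, g(x_1)) crosses zero at x_2 = 2.2774.
So (2.1000, -0.2581), (2.3000, g(x_1)), (2.2774, 0) are collinear:
g(x_1) = -0.2581 · (2.3000 − 2.2774) / (2.1000 − 2.2774) = -0.2581 · (0.022600)/(-0.177400) = 0.032881

0.0329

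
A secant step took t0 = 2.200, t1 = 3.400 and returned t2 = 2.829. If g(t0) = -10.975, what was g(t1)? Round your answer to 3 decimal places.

9.963

The secant line through (2.200, -10.975) and (3.400, g(t1)) crosses zero at t2 = 2.829.
So (2.200, -10.975), (3.400, g(t1)), (2.829, 0) are collinear:
g(t1) = -10.975 · (3.400 − 2.829) / (2.200 − 2.829) = -10.975 · (0.57100)/(-0.62900) = 9.96300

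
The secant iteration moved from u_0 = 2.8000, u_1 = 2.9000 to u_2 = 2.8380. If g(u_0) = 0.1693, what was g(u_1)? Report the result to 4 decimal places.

-0.2762

The secant line through (2.8000, 0.1693) and (2.9000, g(u_1)) crosses zero at u_2 = 2.8380.
So (2.8000, 0.1693), (2.9000, g(u_1)), (2.8380, 0) are collinear:
g(u_1) = 0.1693 · (2.9000 − 2.8380) / (2.8000 − 2.8380) = 0.1693 · (0.062000)/(-0.038000) = -0.276226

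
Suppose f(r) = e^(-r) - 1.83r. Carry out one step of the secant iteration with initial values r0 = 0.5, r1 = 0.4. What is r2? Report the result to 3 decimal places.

f(0.5) = -0.30847, f(0.4) = -0.06168
r2 = 0.40000 − (-0.06168)·(0.40000 − 0.50000) / (-0.06168 − (-0.30847)) = 0.40000 − (0.00617)/(0.24679) = 0.37501

0.375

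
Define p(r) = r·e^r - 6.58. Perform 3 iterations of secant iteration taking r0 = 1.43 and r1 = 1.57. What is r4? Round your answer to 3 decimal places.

1.487

p(1.43) = -0.60446, p(1.57) = 0.96644
r2 = 1.57000 − 0.96644·(1.57000 − 1.43000) / (0.96644 − (-0.60446)) = 1.57000 − (0.13530)/(1.57090) = 1.48387
p(1.48387) = -0.03616
r3 = 1.48387 − (-0.03616)·(1.48387 − 1.57000) / (-0.03616 − 0.96644) = 1.48387 − (0.00311)/(-1.00260) = 1.48698
p(1.48698) = -0.00206
r4 = 1.48698 − (-0.00206)·(1.48698 − 1.48387) / (-0.00206 − (-0.03616)) = 1.48698 − (-0.00001)/(0.03410) = 1.48716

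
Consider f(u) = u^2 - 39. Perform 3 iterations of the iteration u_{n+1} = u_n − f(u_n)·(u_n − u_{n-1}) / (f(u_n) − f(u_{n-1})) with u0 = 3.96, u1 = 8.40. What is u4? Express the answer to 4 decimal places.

f(3.96) = -23.318400, f(8.40) = 31.560000
u2 = 8.400000 − 31.560000·(8.400000 − 3.960000) / (31.560000 − (-23.318400)) = 8.400000 − (140.126400)/(54.878400) = 5.846602
f(5.846602) = -4.817246
u3 = 5.846602 − (-4.817246)·(5.846602 − 8.400000) / (-4.817246 − 31.560000) = 5.846602 − (12.300346)/(-36.377246) = 6.184735
f(6.184735) = -0.749054
u4 = 6.184735 − (-0.749054)·(6.184735 − 5.846602) / (-0.749054 − (-4.817246)) = 6.184735 − (-0.253280)/(4.068192) = 6.246994

6.2470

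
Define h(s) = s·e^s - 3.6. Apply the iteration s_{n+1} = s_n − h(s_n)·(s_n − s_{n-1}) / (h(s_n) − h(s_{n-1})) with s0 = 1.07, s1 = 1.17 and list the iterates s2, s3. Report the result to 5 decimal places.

h(1.07) = -0.4805439, h(1.17) = 0.1697314
s2 = 1.1700000 − 0.1697314·(1.1700000 − 1.0700000) / (0.1697314 − (-0.4805439)) = 1.1700000 − (0.0169731)/(0.6502753) = 1.1438985
h(1.1438985) = -0.0093231
s3 = 1.1438985 − (-0.0093231)·(1.1438985 − 1.1700000) / (-0.0093231 − 0.1697314) = 1.1438985 − (0.0002433)/(-0.1790545) = 1.1452576

1.14390, 1.14526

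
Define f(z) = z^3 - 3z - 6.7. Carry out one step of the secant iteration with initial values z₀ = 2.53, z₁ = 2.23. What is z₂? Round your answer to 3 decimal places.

2.394

f(2.53) = 1.90428, f(2.23) = -2.30043
z₂ = 2.23000 − (-2.30043)·(2.23000 − 2.53000) / (-2.30043 − 1.90428) = 2.23000 − (0.69013)/(-4.20471) = 2.39413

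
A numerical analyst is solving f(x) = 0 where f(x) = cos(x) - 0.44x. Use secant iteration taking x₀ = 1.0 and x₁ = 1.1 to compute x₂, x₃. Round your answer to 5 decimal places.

f(1.0) = 0.1003023, f(1.1) = -0.0304039
x₂ = 1.1000000 − (-0.0304039)·(1.1000000 − 1.0000000) / (-0.0304039 − 0.1003023) = 1.1000000 − (-0.0030404)/(-0.1307062) = 1.0767388
f(1.0767388) = 0.0004371
x₃ = 1.0767388 − 0.0004371·(1.0767388 − 1.1000000) / (0.0004371 − (-0.0304039)) = 1.0767388 − (-0.0000102)/(0.0308410) = 1.0770684

1.07674, 1.07707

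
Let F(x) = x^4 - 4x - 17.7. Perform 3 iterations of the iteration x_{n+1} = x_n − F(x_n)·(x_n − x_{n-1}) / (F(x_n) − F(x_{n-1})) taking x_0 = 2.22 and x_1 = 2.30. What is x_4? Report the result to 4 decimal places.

F(2.22) = -2.290873, F(2.30) = 1.084100
x_2 = 2.300000 − 1.084100·(2.300000 − 2.220000) / (1.084100 − (-2.290873)) = 2.300000 − (0.086728)/(3.374973) = 2.274303
F(2.274303) = -0.042947
x_3 = 2.274303 − (-0.042947)·(2.274303 − 2.300000) / (-0.042947 − 1.084100) = 2.274303 − (0.001104)/(-1.127047) = 2.275282
F(2.275282) = -0.000757
x_4 = 2.275282 − (-0.000757)·(2.275282 − 2.274303) / (-0.000757 − (-0.042947)) = 2.275282 − (-0.000001)/(0.042190) = 2.275299

2.2753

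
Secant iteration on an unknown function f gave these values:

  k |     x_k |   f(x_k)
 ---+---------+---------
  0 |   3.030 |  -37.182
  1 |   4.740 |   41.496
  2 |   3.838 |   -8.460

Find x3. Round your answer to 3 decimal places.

3.991

x3 = 3.838 − (-8.460)·(3.838 − 4.740) / (-8.460 − 41.496)
   = 3.838 − (7.63092)/(-49.95600) = 3.99075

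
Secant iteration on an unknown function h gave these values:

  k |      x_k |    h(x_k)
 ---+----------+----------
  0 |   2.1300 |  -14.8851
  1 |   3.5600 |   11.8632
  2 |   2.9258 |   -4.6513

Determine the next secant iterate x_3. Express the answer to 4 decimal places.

x_3 = 2.9258 − (-4.6513)·(2.9258 − 3.5600) / (-4.6513 − 11.8632)
   = 2.9258 − (2.949854)/(-16.514500) = 3.104422

3.1044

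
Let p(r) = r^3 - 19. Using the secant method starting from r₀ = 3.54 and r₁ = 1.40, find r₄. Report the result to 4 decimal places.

2.6120

p(3.54) = 25.361864, p(1.40) = -16.256000
r₂ = 1.400000 − (-16.256000)·(1.400000 − 3.540000) / (-16.256000 − 25.361864) = 1.400000 − (34.787840)/(-41.617864) = 2.235887
p(2.235887) = -7.822371
r₃ = 2.235887 − (-7.822371)·(2.235887 − 1.400000) / (-7.822371 − (-16.256000)) = 2.235887 − (-6.538620)/(8.433629) = 3.011191
p(3.011191) = 8.303273
r₄ = 3.011191 − 8.303273·(3.011191 − 2.235887) / (8.303273 − (-7.822371)) = 3.011191 − (6.437555)/(16.125644) = 2.611978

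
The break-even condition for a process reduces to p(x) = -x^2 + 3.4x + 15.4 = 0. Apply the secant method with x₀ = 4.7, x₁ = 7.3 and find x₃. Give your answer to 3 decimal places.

p(4.7) = 9.29000, p(7.3) = -13.07000
x₂ = 7.30000 − (-13.07000)·(7.30000 − 4.70000) / (-13.07000 − 9.29000) = 7.30000 − (-33.98200)/(-22.36000) = 5.78023
p(5.78023) = 1.64170
x₃ = 5.78023 − 1.64170·(5.78023 − 7.30000) / (1.64170 − (-13.07000)) = 5.78023 − (-2.49501)/(14.71170) = 5.94983

5.950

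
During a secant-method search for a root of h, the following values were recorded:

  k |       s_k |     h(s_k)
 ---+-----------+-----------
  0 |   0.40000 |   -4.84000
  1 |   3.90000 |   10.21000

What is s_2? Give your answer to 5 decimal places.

s_2 = 3.90000 − 10.21000·(3.90000 − 0.40000) / (10.21000 − (-4.84000))
   = 3.90000 − (35.7350000)/(15.0500000) = 1.5255814

1.52558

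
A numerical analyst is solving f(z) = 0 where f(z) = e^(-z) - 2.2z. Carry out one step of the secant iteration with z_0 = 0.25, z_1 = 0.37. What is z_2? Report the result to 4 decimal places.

f(0.25) = 0.228801, f(0.37) = -0.123266
z_2 = 0.370000 − (-0.123266)·(0.370000 − 0.250000) / (-0.123266 − 0.228801) = 0.370000 − (-0.014792)/(-0.352066) = 0.327986

0.3280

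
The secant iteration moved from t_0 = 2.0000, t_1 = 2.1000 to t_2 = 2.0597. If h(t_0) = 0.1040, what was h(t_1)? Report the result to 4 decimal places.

The secant line through (2.0000, 0.1040) and (2.1000, h(t_1)) crosses zero at t_2 = 2.0597.
So (2.0000, 0.1040), (2.1000, h(t_1)), (2.0597, 0) are collinear:
h(t_1) = 0.1040 · (2.1000 − 2.0597) / (2.0000 − 2.0597) = 0.1040 · (0.040300)/(-0.059700) = -0.070204

-0.0702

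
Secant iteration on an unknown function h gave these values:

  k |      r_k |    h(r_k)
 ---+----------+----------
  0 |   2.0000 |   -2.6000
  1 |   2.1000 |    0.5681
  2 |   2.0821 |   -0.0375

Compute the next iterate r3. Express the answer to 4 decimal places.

r3 = 2.0821 − (-0.0375)·(2.0821 − 2.1000) / (-0.0375 − 0.5681)
   = 2.0821 − (0.000671)/(-0.605600) = 2.083208

2.0832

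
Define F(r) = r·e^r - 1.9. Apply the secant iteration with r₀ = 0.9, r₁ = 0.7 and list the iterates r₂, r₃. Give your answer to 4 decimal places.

0.8220, 0.8299

F(0.9) = 0.313643, F(0.7) = -0.490373
r₂ = 0.700000 − (-0.490373)·(0.700000 − 0.900000) / (-0.490373 − 0.313643) = 0.700000 − (0.098075)/(-0.804016) = 0.821981
F(0.821981) = -0.029992
r₃ = 0.821981 − (-0.029992)·(0.821981 − 0.700000) / (-0.029992 − (-0.490373)) = 0.821981 − (-0.003658)/(0.460381) = 0.829927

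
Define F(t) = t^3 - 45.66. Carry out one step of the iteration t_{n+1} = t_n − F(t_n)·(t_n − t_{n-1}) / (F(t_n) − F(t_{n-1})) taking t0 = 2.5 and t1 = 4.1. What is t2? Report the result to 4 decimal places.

3.4017

F(2.5) = -30.035000, F(4.1) = 23.261000
t2 = 4.100000 − 23.261000·(4.100000 − 2.500000) / (23.261000 − (-30.035000)) = 4.100000 − (37.217600)/(53.296000) = 3.401681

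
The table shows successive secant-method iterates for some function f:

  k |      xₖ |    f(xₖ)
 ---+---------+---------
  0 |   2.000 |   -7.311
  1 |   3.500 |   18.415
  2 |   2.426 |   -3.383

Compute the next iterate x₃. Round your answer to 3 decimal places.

2.593

x₃ = 2.426 − (-3.383)·(2.426 − 3.500) / (-3.383 − 18.415)
   = 2.426 − (3.63334)/(-21.79800) = 2.59268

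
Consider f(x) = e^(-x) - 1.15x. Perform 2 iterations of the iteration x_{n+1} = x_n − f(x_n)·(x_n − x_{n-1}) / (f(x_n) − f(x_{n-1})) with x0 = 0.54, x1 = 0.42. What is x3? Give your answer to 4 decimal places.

f(0.54) = -0.038252, f(0.42) = 0.174047
x2 = 0.420000 − 0.174047·(0.420000 − 0.540000) / (0.174047 − (-0.038252)) = 0.420000 − (-0.020886)/(0.212299) = 0.518379
f(0.518379) = -0.000650
x3 = 0.518379 − (-0.000650)·(0.518379 − 0.420000) / (-0.000650 − 0.174047) = 0.518379 − (-0.000064)/(-0.174697) = 0.518012

0.5180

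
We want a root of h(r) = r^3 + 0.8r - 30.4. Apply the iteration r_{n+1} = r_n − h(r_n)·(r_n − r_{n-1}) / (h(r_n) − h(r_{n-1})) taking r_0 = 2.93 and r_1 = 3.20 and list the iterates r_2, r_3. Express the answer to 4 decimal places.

h(2.93) = -2.902243, h(3.20) = 4.928000
r_2 = 3.200000 − 4.928000·(3.200000 − 2.930000) / (4.928000 − (-2.902243)) = 3.200000 − (1.330560)/(7.830243) = 3.030074
h(3.030074) = -0.155769
r_3 = 3.030074 − (-0.155769)·(3.030074 − 3.200000) / (-0.155769 − 4.928000) = 3.030074 − (0.026469)/(-5.083769) = 3.035281

3.0301, 3.0353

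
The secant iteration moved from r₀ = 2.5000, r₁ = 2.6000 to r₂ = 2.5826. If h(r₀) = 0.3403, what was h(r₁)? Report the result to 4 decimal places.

-0.0717

The secant line through (2.5000, 0.3403) and (2.6000, h(r₁)) crosses zero at r₂ = 2.5826.
So (2.5000, 0.3403), (2.6000, h(r₁)), (2.5826, 0) are collinear:
h(r₁) = 0.3403 · (2.6000 − 2.5826) / (2.5000 − 2.5826) = 0.3403 · (0.017400)/(-0.082600) = -0.071685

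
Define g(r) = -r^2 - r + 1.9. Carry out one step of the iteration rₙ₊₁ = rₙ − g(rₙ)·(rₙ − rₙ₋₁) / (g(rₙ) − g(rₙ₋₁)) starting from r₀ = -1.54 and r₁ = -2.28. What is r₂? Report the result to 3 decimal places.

-1.919

g(-1.54) = 1.06840, g(-2.28) = -1.01840
r₂ = -2.28000 − (-1.01840)·(-2.28000 − (-1.54000)) / (-1.01840 − 1.06840) = -2.28000 − (0.75362)/(-2.08680) = -1.91887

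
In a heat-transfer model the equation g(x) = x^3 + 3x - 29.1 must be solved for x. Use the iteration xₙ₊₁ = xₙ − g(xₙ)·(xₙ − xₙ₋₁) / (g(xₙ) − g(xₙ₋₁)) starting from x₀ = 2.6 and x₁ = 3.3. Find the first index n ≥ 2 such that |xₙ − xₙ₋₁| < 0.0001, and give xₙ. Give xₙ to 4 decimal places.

n = 5, xₙ = 2.7521

g(2.6) = -3.724000, g(3.3) = 16.737000
x₂ = 3.300000 − 16.737000·(0.700000)/(20.461000) = 2.727403;  |Δ| = 0.572597
g(2.727403) = -0.629375
x₃ = 2.727403 − (-0.629375)·(-0.572597)/(-17.366375) = 2.748155;  |Δ| = 0.020751
g(2.748155) = -0.100494
x₄ = 2.748155 − (-0.100494)·(0.020751)/(0.528881) = 2.752098;  |Δ| = 0.003943
g(2.752098) = 0.000801
x₅ = 2.752098 − 0.000801·(0.003943)/(0.101295) = 2.752067;  |Δ| = 0.000031
|x₅ − x₄| = 0.000031 < 0.0001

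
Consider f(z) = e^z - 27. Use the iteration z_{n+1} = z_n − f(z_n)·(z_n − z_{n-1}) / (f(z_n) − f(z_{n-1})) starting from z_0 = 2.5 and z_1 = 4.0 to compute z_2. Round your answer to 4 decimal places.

3.0240

f(2.5) = -14.817506, f(4.0) = 27.598150
z_2 = 4.000000 − 27.598150·(4.000000 − 2.500000) / (27.598150 − (-14.817506)) = 4.000000 − (41.397225)/(42.415656) = 3.024011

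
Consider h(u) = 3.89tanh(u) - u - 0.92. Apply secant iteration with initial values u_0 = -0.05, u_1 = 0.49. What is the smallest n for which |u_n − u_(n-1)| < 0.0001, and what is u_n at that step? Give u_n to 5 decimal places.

h(-0.05) = -1.0643381, h(0.49) = 0.3569019
u_2 = 0.4900000 − 0.3569019·(0.5400000)/(1.4212400) = 0.3543951;  |Δ| = 0.1356049
h(0.3543951) = 0.0492459
u_3 = 0.3543951 − 0.0492459·(-0.1356049)/(-0.3076561) = 0.3326892;  |Δ| = 0.0217060
h(0.3326892) = -0.0042519
u_4 = 0.3326892 − (-0.0042519)·(-0.0217060)/(-0.0534977) = 0.3344143;  |Δ| = 0.0017251
h(0.3344143) = 0.0000392
u_5 = 0.3344143 − 0.0000392·(0.0017251)/(0.0042911) = 0.3343985;  |Δ| = 0.0000158
|u_5 − u_4| = 0.0000158 < 0.0001

n = 5, u_n = 0.33440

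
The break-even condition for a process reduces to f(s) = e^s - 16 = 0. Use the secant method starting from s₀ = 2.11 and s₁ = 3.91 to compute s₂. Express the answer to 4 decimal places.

2.4450

f(2.11) = -7.751759, f(3.91) = 33.898952
s₂ = 3.910000 − 33.898952·(3.910000 − 2.110000) / (33.898952 − (-7.751759)) = 3.910000 − (61.018114)/(41.650711) = 2.445004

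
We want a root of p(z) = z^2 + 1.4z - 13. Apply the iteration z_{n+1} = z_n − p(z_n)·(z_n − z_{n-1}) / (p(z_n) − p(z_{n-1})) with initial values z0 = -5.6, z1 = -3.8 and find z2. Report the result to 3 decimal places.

-4.285

p(-5.6) = 10.52000, p(-3.8) = -3.88000
z2 = -3.80000 − (-3.88000)·(-3.80000 − (-5.60000)) / (-3.88000 − 10.52000) = -3.80000 − (-6.98400)/(-14.40000) = -4.28500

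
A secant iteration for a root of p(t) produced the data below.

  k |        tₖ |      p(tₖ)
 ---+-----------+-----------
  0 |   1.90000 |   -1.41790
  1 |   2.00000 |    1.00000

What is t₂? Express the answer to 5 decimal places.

1.95864

t₂ = 2.00000 − 1.00000·(2.00000 − 1.90000) / (1.00000 − (-1.41790))
   = 2.00000 − (0.1000000)/(2.4179000) = 1.9586418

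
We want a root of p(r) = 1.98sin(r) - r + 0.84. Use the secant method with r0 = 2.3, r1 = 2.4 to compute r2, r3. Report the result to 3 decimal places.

p(2.3) = 0.01650, p(2.4) = -0.22258
r2 = 2.40000 − (-0.22258)·(2.40000 − 2.30000) / (-0.22258 − 0.01650) = 2.40000 − (-0.02226)/(-0.23908) = 2.30690
p(2.30690) = 0.00046
r3 = 2.30690 − 0.00046·(2.30690 − 2.40000) / (0.00046 − (-0.22258)) = 2.30690 − (-0.00004)/(0.22304) = 2.30709

2.307, 2.307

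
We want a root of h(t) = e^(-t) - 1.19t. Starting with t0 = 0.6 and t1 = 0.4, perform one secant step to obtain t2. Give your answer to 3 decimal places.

h(0.6) = -0.16519, h(0.4) = 0.19432
t2 = 0.40000 − 0.19432·(0.40000 − 0.60000) / (0.19432 − (-0.16519)) = 0.40000 − (-0.03886)/(0.35951) = 0.50810

0.508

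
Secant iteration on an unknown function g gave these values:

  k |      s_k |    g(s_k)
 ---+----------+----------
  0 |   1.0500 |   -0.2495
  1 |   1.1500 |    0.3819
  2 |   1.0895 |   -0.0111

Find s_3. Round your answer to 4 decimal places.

s_3 = 1.0895 − (-0.0111)·(1.0895 − 1.1500) / (-0.0111 − 0.3819)
   = 1.0895 − (0.000672)/(-0.393000) = 1.091209

1.0912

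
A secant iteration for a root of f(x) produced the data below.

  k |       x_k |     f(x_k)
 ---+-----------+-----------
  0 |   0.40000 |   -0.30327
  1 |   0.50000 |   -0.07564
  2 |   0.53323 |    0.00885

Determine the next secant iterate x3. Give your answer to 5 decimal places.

0.52975

x3 = 0.53323 − 0.00885·(0.53323 − 0.50000) / (0.00885 − (-0.07564))
   = 0.53323 − (0.0002941)/(0.0844900) = 0.5297493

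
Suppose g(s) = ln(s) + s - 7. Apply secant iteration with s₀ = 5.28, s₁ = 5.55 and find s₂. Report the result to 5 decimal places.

5.32733

g(5.28) = -0.0560739, g(5.55) = 0.2637979
s₂ = 5.5500000 − 0.2637979·(5.5500000 − 5.2800000) / (0.2637979 − (-0.0560739)) = 5.5500000 − (0.0712254)/(0.3198718) = 5.3273313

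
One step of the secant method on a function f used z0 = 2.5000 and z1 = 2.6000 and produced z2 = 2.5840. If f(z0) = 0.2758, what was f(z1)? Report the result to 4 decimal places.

The secant line through (2.5000, 0.2758) and (2.6000, f(z1)) crosses zero at z2 = 2.5840.
So (2.5000, 0.2758), (2.6000, f(z1)), (2.5840, 0) are collinear:
f(z1) = 0.2758 · (2.6000 − 2.5840) / (2.5000 − 2.5840) = 0.2758 · (0.016000)/(-0.084000) = -0.052533

-0.0525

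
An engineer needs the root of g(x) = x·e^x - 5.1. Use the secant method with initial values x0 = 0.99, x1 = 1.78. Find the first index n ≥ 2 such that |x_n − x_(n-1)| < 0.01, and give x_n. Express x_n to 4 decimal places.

g(0.99) = -2.435678, g(1.78) = 5.455144
x2 = 1.780000 − 5.455144·(0.790000)/(7.890822) = 1.233851;  |Δ| = 0.546149
g(1.233851) = -0.862424
x3 = 1.233851 − (-0.862424)·(-0.546149)/(-6.317569) = 1.308407;  |Δ| = 0.074556
g(1.308407) = -0.258535
x4 = 1.308407 − (-0.258535)·(0.074556)/(0.603889) = 1.340326;  |Δ| = 0.031919
g(1.340326) = 0.020429
x5 = 1.340326 − 0.020429·(0.031919)/(0.278964) = 1.337988;  |Δ| = 0.002337
|x5 − x4| = 0.002337 < 0.01

n = 5, x_n = 1.3380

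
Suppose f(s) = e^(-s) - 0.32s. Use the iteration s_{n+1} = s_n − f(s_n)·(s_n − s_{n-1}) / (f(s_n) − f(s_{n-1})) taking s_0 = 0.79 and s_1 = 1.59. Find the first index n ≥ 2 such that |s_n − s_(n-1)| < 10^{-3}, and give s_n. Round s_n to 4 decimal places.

f(0.79) = 0.201045, f(1.59) = -0.304874
s_2 = 1.590000 − (-0.304874)·(0.800000)/(-0.505919) = 1.107908;  |Δ| = 0.482092
f(1.107908) = -0.024282
s_3 = 1.107908 − (-0.024282)·(-0.482092)/(0.280593) = 1.066190;  |Δ| = 0.041719
f(1.066190) = 0.003137
s_4 = 1.066190 − 0.003137·(-0.041719)/(0.027419) = 1.070963;  |Δ| = 0.004774
f(1.070963) = -0.000030
s_5 = 1.070963 − (-0.000030)·(0.004774)/(-0.003167) = 1.070918;  |Δ| = 0.000045
|s_5 − s_4| = 0.000045 < 10^{-3}

n = 5, s_n = 1.0709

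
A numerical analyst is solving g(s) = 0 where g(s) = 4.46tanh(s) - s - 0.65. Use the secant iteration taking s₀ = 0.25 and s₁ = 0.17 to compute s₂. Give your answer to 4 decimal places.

g(0.25) = 0.192337, g(0.17) = -0.069021
s₂ = 0.170000 − (-0.069021)·(0.170000 − 0.250000) / (-0.069021 − 0.192337) = 0.170000 − (0.005522)/(-0.261358) = 0.191127

0.1911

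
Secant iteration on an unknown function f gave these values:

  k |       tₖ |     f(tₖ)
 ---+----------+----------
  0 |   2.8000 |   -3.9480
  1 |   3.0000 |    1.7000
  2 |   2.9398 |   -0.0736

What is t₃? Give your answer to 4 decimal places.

2.9423

t₃ = 2.9398 − (-0.0736)·(2.9398 − 3.0000) / (-0.0736 − 1.7000)
   = 2.9398 − (0.004431)/(-1.773600) = 2.942298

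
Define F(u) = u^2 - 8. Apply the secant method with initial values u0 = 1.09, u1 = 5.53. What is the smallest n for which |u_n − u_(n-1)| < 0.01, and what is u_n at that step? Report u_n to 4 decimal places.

F(1.09) = -6.811900, F(5.53) = 22.580900
u2 = 5.530000 − 22.580900·(4.440000)/(29.392800) = 2.118988;  |Δ| = 3.411012
F(2.118988) = -3.509890
u3 = 2.118988 − (-3.509890)·(-3.411012)/(-26.090790) = 2.577858;  |Δ| = 0.458870
F(2.577858) = -1.354649
u4 = 2.577858 − (-1.354649)·(0.458870)/(2.155241) = 2.866275;  |Δ| = 0.288417
F(2.866275) = 0.215530
u5 = 2.866275 − 0.215530·(0.288417)/(1.570179) = 2.826685;  |Δ| = 0.039589
F(2.826685) = -0.009851
u6 = 2.826685 − (-0.009851)·(-0.039589)/(-0.225381) = 2.828416;  |Δ| = 0.001730
|u6 − u5| = 0.001730 < 0.01

n = 6, u_n = 2.8284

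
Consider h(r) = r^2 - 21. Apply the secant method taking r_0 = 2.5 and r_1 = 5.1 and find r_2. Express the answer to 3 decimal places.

4.441

h(2.5) = -14.75000, h(5.1) = 5.01000
r_2 = 5.10000 − 5.01000·(5.10000 − 2.50000) / (5.01000 − (-14.75000)) = 5.10000 − (13.02600)/(19.76000) = 4.44079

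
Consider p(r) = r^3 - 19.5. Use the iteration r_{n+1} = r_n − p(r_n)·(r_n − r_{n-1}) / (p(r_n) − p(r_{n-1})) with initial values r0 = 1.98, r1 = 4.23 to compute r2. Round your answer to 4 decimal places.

p(1.98) = -11.737608, p(4.23) = 56.186967
r2 = 4.230000 − 56.186967·(4.230000 − 1.980000) / (56.186967 − (-11.737608)) = 4.230000 − (126.420676)/(67.924575) = 2.368808

2.3688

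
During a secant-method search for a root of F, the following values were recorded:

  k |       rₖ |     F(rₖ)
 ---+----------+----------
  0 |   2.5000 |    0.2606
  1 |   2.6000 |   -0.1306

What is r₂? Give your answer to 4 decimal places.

2.5666

r₂ = 2.6000 − (-0.1306)·(2.6000 − 2.5000) / (-0.1306 − 0.2606)
   = 2.6000 − (-0.013060)/(-0.391200) = 2.566616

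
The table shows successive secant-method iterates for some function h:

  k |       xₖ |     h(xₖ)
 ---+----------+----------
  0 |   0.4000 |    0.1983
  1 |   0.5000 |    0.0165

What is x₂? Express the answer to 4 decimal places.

x₂ = 0.5000 − 0.0165·(0.5000 − 0.4000) / (0.0165 − 0.1983)
   = 0.5000 − (0.001650)/(-0.181800) = 0.509076

0.5091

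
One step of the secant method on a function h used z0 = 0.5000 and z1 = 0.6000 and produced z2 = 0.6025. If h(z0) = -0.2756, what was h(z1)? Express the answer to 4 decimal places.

-0.0067

The secant line through (0.5000, -0.2756) and (0.6000, h(z1)) crosses zero at z2 = 0.6025.
So (0.5000, -0.2756), (0.6000, h(z1)), (0.6025, 0) are collinear:
h(z1) = -0.2756 · (0.6000 − 0.6025) / (0.5000 − 0.6025) = -0.2756 · (-0.002500)/(-0.102500) = -0.006722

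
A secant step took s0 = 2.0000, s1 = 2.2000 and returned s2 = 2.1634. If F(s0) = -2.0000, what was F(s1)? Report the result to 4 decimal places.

0.4480

The secant line through (2.0000, -2.0000) and (2.2000, F(s1)) crosses zero at s2 = 2.1634.
So (2.0000, -2.0000), (2.2000, F(s1)), (2.1634, 0) are collinear:
F(s1) = -2.0000 · (2.2000 − 2.1634) / (2.0000 − 2.1634) = -2.0000 · (0.036600)/(-0.163400) = 0.447980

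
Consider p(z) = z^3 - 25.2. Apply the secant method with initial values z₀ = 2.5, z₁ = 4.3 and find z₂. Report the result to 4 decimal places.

p(2.5) = -9.575000, p(4.3) = 54.307000
z₂ = 4.300000 − 54.307000·(4.300000 − 2.500000) / (54.307000 − (-9.575000)) = 4.300000 − (97.752600)/(63.882000) = 2.769794

2.7698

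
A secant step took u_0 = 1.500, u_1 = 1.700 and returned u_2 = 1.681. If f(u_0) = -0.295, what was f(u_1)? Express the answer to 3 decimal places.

0.031

The secant line through (1.500, -0.295) and (1.700, f(u_1)) crosses zero at u_2 = 1.681.
So (1.500, -0.295), (1.700, f(u_1)), (1.681, 0) are collinear:
f(u_1) = -0.295 · (1.700 − 1.681) / (1.500 − 1.681) = -0.295 · (0.01900)/(-0.18100) = 0.03097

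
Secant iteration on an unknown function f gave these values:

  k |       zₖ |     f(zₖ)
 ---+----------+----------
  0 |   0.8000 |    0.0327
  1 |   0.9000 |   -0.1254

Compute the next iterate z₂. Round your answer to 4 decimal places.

0.8207

z₂ = 0.9000 − (-0.1254)·(0.9000 − 0.8000) / (-0.1254 − 0.0327)
   = 0.9000 − (-0.012540)/(-0.158100) = 0.820683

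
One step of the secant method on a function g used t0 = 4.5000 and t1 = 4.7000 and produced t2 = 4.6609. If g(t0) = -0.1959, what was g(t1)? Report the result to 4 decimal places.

0.0476

The secant line through (4.5000, -0.1959) and (4.7000, g(t1)) crosses zero at t2 = 4.6609.
So (4.5000, -0.1959), (4.7000, g(t1)), (4.6609, 0) are collinear:
g(t1) = -0.1959 · (4.7000 − 4.6609) / (4.5000 − 4.6609) = -0.1959 · (0.039100)/(-0.160900) = 0.047605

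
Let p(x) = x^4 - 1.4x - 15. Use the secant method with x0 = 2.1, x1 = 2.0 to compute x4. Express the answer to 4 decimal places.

p(2.1) = 1.508100, p(2.0) = -1.800000
x2 = 2.000000 − (-1.800000)·(2.000000 − 2.100000) / (-1.800000 − 1.508100) = 2.000000 − (0.180000)/(-3.308100) = 2.054412
p(2.054412) = -0.062643
x3 = 2.054412 − (-0.062643)·(2.054412 − 2.000000) / (-0.062643 − (-1.800000)) = 2.054412 − (-0.003409)/(1.737357) = 2.056374
p(2.056374) = 0.002753
x4 = 2.056374 − 0.002753·(2.056374 − 2.054412) / (0.002753 − (-0.062643)) = 2.056374 − (0.000005)/(0.065396) = 2.056291

2.0563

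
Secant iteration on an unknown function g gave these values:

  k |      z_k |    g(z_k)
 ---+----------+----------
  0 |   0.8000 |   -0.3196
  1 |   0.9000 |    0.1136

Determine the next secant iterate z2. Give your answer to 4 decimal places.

z2 = 0.9000 − 0.1136·(0.9000 − 0.8000) / (0.1136 − (-0.3196))
   = 0.9000 − (0.011360)/(0.433200) = 0.873777

0.8738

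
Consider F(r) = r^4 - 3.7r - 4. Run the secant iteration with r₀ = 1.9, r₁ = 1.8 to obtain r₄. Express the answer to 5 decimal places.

1.80821

F(1.9) = 2.0021000, F(1.8) = -0.1624000
r₂ = 1.8000000 − (-0.1624000)·(1.8000000 − 1.9000000) / (-0.1624000 − 2.0021000) = 1.8000000 − (0.0162400)/(-2.1645000) = 1.8075029
F(1.8075029) = -0.0140359
r₃ = 1.8075029 − (-0.0140359)·(1.8075029 − 1.8000000) / (-0.0140359 − (-0.1624000)) = 1.8075029 − (-0.0001053)/(0.1483641) = 1.8082127
F(1.8082127) = 0.0001140
r₄ = 1.8082127 − 0.0001140·(1.8082127 − 1.8075029) / (0.0001140 − (-0.0140359)) = 1.8082127 − (0.0000001)/(0.0141499) = 1.8082070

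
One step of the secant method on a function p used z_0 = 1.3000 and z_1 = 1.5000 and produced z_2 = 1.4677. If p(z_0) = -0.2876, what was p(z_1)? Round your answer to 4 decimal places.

The secant line through (1.3000, -0.2876) and (1.5000, p(z_1)) crosses zero at z_2 = 1.4677.
So (1.3000, -0.2876), (1.5000, p(z_1)), (1.4677, 0) are collinear:
p(z_1) = -0.2876 · (1.5000 − 1.4677) / (1.3000 − 1.4677) = -0.2876 · (0.032300)/(-0.167700) = 0.055393

0.0554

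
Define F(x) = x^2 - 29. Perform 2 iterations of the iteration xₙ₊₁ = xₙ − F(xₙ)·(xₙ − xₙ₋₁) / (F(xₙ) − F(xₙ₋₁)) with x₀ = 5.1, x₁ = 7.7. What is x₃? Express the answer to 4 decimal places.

5.3760

F(5.1) = -2.990000, F(7.7) = 30.290000
x₂ = 7.700000 − 30.290000·(7.700000 − 5.100000) / (30.290000 − (-2.990000)) = 7.700000 − (78.754000)/(33.280000) = 5.333594
F(5.333594) = -0.552778
x₃ = 5.333594 − (-0.552778)·(5.333594 − 7.700000) / (-0.552778 − 30.290000) = 5.333594 − (1.308097)/(-30.842778) = 5.376006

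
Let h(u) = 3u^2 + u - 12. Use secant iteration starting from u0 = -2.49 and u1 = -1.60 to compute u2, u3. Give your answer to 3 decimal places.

h(-2.49) = 4.11030, h(-1.60) = -5.92000
u2 = -1.60000 − (-5.92000)·(-1.60000 − (-2.49000)) / (-5.92000 − 4.11030) = -1.60000 − (-5.26880)/(-10.03030) = -2.12529
h(-2.12529) = -0.57474
u3 = -2.12529 − (-0.57474)·(-2.12529 − (-1.60000)) / (-0.57474 − (-5.92000)) = -2.12529 − (0.30190)/(5.34526) = -2.18177

-2.125, -2.182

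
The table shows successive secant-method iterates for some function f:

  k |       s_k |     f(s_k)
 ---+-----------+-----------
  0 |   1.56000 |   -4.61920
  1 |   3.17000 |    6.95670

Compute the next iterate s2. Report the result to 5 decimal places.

2.20245

s2 = 3.17000 − 6.95670·(3.17000 − 1.56000) / (6.95670 − (-4.61920))
   = 3.17000 − (11.2002870)/(11.5759000) = 2.2024478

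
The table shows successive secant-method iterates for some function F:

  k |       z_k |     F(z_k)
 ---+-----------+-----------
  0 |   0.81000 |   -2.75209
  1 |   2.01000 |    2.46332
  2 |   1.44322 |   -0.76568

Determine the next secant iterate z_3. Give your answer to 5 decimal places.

z_3 = 1.44322 − (-0.76568)·(1.44322 − 2.01000) / (-0.76568 − 2.46332)
   = 1.44322 − (0.4339721)/(-3.2290000) = 1.5776183

1.57762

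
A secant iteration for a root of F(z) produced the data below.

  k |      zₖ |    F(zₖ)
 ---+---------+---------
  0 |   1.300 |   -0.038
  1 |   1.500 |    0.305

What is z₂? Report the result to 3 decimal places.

z₂ = 1.500 − 0.305·(1.500 − 1.300) / (0.305 − (-0.038))
   = 1.500 − (0.06100)/(0.34300) = 1.32216

1.322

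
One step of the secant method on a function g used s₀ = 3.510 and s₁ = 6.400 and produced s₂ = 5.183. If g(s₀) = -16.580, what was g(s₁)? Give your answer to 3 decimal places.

12.061

The secant line through (3.510, -16.580) and (6.400, g(s₁)) crosses zero at s₂ = 5.183.
So (3.510, -16.580), (6.400, g(s₁)), (5.183, 0) are collinear:
g(s₁) = -16.580 · (6.400 − 5.183) / (3.510 − 5.183) = -16.580 · (1.21700)/(-1.67300) = 12.06088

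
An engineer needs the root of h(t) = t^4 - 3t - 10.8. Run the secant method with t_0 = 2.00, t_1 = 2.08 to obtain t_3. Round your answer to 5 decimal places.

2.02693

h(2.00) = -0.8000000, h(2.08) = 1.6777370
t_2 = 2.0800000 − 1.6777370·(2.0800000 − 2.0000000) / (1.6777370 − (-0.8000000)) = 2.0800000 − (0.1342190)/(2.4777370) = 2.0258300
h(2.0258300) = -0.0347785
t_3 = 2.0258300 − (-0.0347785)·(2.0258300 − 2.0800000) / (-0.0347785 − 1.6777370) = 2.0258300 − (0.0018840)/(-1.7125154) = 2.0269301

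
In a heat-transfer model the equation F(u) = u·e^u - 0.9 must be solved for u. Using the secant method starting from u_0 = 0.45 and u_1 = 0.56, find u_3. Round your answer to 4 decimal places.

0.5298

F(0.45) = -0.194260, F(0.56) = 0.080377
u_2 = 0.560000 − 0.080377·(0.560000 − 0.450000) / (0.080377 − (-0.194260)) = 0.560000 − (0.008841)/(0.274636) = 0.527807
F(0.527807) = -0.005257
u_3 = 0.527807 − (-0.005257)·(0.527807 − 0.560000) / (-0.005257 − 0.080377) = 0.527807 − (0.000169)/(-0.085633) = 0.529783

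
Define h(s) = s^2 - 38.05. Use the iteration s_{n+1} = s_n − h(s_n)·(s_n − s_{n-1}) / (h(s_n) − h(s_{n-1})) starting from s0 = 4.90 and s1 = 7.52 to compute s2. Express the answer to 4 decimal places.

6.0304

h(4.90) = -14.040000, h(7.52) = 18.500400
s2 = 7.520000 − 18.500400·(7.520000 − 4.900000) / (18.500400 − (-14.040000)) = 7.520000 − (48.471048)/(32.540400) = 6.030435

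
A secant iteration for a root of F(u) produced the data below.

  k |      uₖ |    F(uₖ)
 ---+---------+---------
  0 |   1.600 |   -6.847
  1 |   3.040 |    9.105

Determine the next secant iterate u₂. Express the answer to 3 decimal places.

2.218

u₂ = 3.040 − 9.105·(3.040 − 1.600) / (9.105 − (-6.847))
   = 3.040 − (13.11120)/(15.95200) = 2.21808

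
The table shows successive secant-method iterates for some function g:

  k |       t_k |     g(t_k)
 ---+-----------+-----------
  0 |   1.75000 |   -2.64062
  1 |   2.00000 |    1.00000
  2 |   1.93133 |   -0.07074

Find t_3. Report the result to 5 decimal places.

t_3 = 1.93133 − (-0.07074)·(1.93133 − 2.00000) / (-0.07074 − 1.00000)
   = 1.93133 − (0.0048577)/(-1.0707400) = 1.9358668

1.93587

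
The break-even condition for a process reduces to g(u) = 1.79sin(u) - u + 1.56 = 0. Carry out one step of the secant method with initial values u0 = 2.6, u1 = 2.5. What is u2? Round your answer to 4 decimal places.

2.5528

g(2.6) = -0.117253, g(2.5) = 0.131265
u2 = 2.500000 − 0.131265·(2.500000 − 2.600000) / (0.131265 − (-0.117253)) = 2.500000 − (-0.013127)/(0.248518) = 2.552819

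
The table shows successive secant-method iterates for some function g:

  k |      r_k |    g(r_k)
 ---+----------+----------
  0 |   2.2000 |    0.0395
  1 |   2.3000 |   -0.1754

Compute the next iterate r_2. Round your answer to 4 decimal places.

r_2 = 2.3000 − (-0.1754)·(2.3000 − 2.2000) / (-0.1754 − 0.0395)
   = 2.3000 − (-0.017540)/(-0.214900) = 2.218381

2.2184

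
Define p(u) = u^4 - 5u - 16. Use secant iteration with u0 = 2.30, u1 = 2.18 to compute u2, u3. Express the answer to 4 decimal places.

2.2879, 2.2889

p(2.30) = 0.484100, p(2.18) = -4.314694
u2 = 2.180000 − (-4.314694)·(2.180000 − 2.300000) / (-4.314694 − 0.484100) = 2.180000 − (0.517763)/(-4.798794) = 2.287894
p(2.287894) = -0.039890
u3 = 2.287894 − (-0.039890)·(2.287894 − 2.180000) / (-0.039890 − (-4.314694)) = 2.287894 − (-0.004304)/(4.274804) = 2.288901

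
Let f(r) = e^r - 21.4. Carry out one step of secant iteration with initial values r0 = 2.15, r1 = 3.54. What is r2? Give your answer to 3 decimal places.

2.838

f(2.15) = -12.81514, f(3.54) = 13.06692
r2 = 3.54000 − 13.06692·(3.54000 − 2.15000) / (13.06692 − (-12.81514)) = 3.54000 − (18.16302)/(25.88206) = 2.83824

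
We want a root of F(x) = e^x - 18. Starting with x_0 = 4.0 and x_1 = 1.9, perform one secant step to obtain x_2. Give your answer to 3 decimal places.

2.396

F(4.0) = 36.59815, F(1.9) = -11.31411
x_2 = 1.90000 − (-11.31411)·(1.90000 − 4.00000) / (-11.31411 − 36.59815) = 1.90000 − (23.75962)/(-47.91226) = 2.39590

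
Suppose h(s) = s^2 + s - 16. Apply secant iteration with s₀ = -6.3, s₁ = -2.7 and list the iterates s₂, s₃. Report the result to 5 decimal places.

h(-6.3) = 17.3900000, h(-2.7) = -11.4100000
s₂ = -2.7000000 − (-11.4100000)·(-2.7000000 − (-6.3000000)) / (-11.4100000 − 17.3900000) = -2.7000000 − (-41.0760000)/(-28.8000000) = -4.1262500
h(-4.1262500) = -3.1003109
s₃ = -4.1262500 − (-3.1003109)·(-4.1262500 − (-2.7000000)) / (-3.1003109 − (-11.4100000)) = -4.1262500 − (4.4218185)/(8.3096891) = -4.6583780

-4.12625, -4.65838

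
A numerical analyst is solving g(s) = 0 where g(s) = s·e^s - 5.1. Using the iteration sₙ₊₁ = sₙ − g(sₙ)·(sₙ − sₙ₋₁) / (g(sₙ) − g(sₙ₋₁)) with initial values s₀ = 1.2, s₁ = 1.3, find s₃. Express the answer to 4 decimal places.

g(1.2) = -1.115860, g(1.3) = -0.329914
s₂ = 1.300000 − (-0.329914)·(1.300000 − 1.200000) / (-0.329914 − (-1.115860)) = 1.300000 − (-0.032991)/(0.785945) = 1.341977
g(1.341977) = 0.035209
s₃ = 1.341977 − 0.035209·(1.341977 − 1.300000) / (0.035209 − (-0.329914)) = 1.341977 − (0.001478)/(0.365123) = 1.337929

1.3379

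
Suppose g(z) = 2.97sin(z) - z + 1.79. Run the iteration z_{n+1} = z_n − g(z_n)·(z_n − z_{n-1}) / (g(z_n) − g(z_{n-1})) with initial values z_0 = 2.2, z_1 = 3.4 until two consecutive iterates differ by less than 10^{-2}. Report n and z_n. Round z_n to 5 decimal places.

n = 4, z_n = 2.79604

g(2.2) = 1.9912343, g(3.4) = -2.3689571
z_2 = 3.4000000 − (-2.3689571)·(1.2000000)/(-4.3601914) = 2.7480221;  |Δ| = 0.6519779
g(2.7480221) = 0.1809386
z_3 = 2.7480221 − 0.1809386·(-0.6519779)/(2.5498956) = 2.7942859;  |Δ| = 0.0462638
g(2.7942859) = 0.0066028
z_4 = 2.7942859 − 0.0066028·(0.0462638)/(-0.1743357) = 2.7960381;  |Δ| = 0.0017522
|z_4 − z_3| = 0.0017522 < 10^{-2}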